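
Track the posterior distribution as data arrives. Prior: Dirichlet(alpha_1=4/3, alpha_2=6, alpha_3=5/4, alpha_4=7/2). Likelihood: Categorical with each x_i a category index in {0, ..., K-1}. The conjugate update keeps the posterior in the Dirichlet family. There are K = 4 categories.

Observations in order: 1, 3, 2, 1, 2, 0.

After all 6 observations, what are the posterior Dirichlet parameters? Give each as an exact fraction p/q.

obs 1: x=1 → posterior Dirichlet(4/3, 7, 5/4, 7/2)
obs 2: x=3 → posterior Dirichlet(4/3, 7, 5/4, 9/2)
obs 3: x=2 → posterior Dirichlet(4/3, 7, 9/4, 9/2)
obs 4: x=1 → posterior Dirichlet(4/3, 8, 9/4, 9/2)
obs 5: x=2 → posterior Dirichlet(4/3, 8, 13/4, 9/2)
obs 6: x=0 → posterior Dirichlet(7/3, 8, 13/4, 9/2)

alpha_1=7/3, alpha_2=8, alpha_3=13/4, alpha_4=9/2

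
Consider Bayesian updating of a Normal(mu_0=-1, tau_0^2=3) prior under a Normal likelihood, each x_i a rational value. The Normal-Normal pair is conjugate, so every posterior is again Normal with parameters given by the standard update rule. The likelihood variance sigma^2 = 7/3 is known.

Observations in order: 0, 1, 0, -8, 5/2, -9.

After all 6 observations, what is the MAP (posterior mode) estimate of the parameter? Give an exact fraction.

obs 1: x=0 → posterior Normal(-7/16, 21/16)
obs 2: x=1 → posterior Normal(2/25, 21/25)
obs 3: x=0 → posterior Normal(1/17, 21/34)
obs 4: x=-8 → posterior Normal(-70/43, 21/43)
obs 5: x=5/2 → posterior Normal(-95/104, 21/52)
obs 6: x=-9 → posterior Normal(-257/122, 21/61)

-257/122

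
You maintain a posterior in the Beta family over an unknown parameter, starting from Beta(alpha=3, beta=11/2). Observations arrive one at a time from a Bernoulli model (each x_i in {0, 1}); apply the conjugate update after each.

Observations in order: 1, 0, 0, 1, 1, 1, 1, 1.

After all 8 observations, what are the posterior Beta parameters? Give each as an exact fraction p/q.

obs 1: x=1 → posterior Beta(4, 11/2)
obs 2: x=0 → posterior Beta(4, 13/2)
obs 3: x=0 → posterior Beta(4, 15/2)
obs 4: x=1 → posterior Beta(5, 15/2)
obs 5: x=1 → posterior Beta(6, 15/2)
obs 6: x=1 → posterior Beta(7, 15/2)
obs 7: x=1 → posterior Beta(8, 15/2)
obs 8: x=1 → posterior Beta(9, 15/2)

alpha=9, beta=15/2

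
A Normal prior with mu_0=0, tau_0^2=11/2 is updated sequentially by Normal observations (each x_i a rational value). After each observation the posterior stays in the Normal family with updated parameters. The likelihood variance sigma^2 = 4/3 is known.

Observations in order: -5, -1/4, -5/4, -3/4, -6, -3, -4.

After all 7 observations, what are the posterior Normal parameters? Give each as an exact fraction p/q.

obs 1: x=-5 → posterior Normal(-165/41, 44/41)
obs 2: x=-1/4 → posterior Normal(-693/296, 22/37)
obs 3: x=-5/4 → posterior Normal(-429/214, 44/107)
obs 4: x=-3/4 → posterior Normal(-957/560, 11/35)
obs 5: x=-6 → posterior Normal(-1749/692, 44/173)
obs 6: x=-3 → posterior Normal(-2145/824, 22/103)
obs 7: x=-4 → posterior Normal(-2673/956, 44/239)

mu_0=-2673/956, tau_0^2=44/239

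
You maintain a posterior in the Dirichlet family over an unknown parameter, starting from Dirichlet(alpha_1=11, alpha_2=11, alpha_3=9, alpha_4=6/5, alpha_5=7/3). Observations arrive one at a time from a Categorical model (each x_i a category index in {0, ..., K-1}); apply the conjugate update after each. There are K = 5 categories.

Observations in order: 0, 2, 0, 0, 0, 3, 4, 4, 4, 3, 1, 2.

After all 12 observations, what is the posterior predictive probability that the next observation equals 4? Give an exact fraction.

obs 1: x=0 → posterior Dirichlet(12, 11, 9, 6/5, 7/3)
obs 2: x=2 → posterior Dirichlet(12, 11, 10, 6/5, 7/3)
obs 3: x=0 → posterior Dirichlet(13, 11, 10, 6/5, 7/3)
obs 4: x=0 → posterior Dirichlet(14, 11, 10, 6/5, 7/3)
obs 5: x=0 → posterior Dirichlet(15, 11, 10, 6/5, 7/3)
obs 6: x=3 → posterior Dirichlet(15, 11, 10, 11/5, 7/3)
obs 7: x=4 → posterior Dirichlet(15, 11, 10, 11/5, 10/3)
obs 8: x=4 → posterior Dirichlet(15, 11, 10, 11/5, 13/3)
obs 9: x=4 → posterior Dirichlet(15, 11, 10, 11/5, 16/3)
obs 10: x=3 → posterior Dirichlet(15, 11, 10, 16/5, 16/3)
obs 11: x=1 → posterior Dirichlet(15, 12, 10, 16/5, 16/3)
obs 12: x=2 → posterior Dirichlet(15, 12, 11, 16/5, 16/3)

40/349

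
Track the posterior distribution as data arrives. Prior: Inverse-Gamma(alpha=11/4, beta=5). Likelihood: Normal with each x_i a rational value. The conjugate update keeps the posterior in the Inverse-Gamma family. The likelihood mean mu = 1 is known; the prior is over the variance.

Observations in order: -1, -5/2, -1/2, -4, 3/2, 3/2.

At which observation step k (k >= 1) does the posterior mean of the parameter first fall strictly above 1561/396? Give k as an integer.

obs 1: x=-1 → posterior Inverse-Gamma(13/4, 7)
obs 2: x=-5/2 → posterior Inverse-Gamma(15/4, 105/8)
obs 3: x=-1/2 → posterior Inverse-Gamma(17/4, 57/4)
obs 4: x=-4 → posterior Inverse-Gamma(19/4, 107/4)
obs 5: x=3/2 → posterior Inverse-Gamma(21/4, 215/8)
obs 6: x=3/2 → posterior Inverse-Gamma(23/4, 27)

k = 2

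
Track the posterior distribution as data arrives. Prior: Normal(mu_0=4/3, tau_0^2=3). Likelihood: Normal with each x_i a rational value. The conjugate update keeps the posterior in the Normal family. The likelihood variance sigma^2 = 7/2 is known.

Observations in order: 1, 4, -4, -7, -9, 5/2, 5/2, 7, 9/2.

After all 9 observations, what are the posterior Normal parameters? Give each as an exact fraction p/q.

mu_0=55/183, tau_0^2=21/61

obs 1: x=1 → posterior Normal(46/39, 21/13)
obs 2: x=4 → posterior Normal(118/57, 21/19)
obs 3: x=-4 → posterior Normal(46/75, 21/25)
obs 4: x=-7 → posterior Normal(-80/93, 21/31)
obs 5: x=-9 → posterior Normal(-242/111, 21/37)
obs 6: x=5/2 → posterior Normal(-197/129, 21/43)
obs 7: x=5/2 → posterior Normal(-152/147, 3/7)
obs 8: x=7 → posterior Normal(-26/165, 21/55)
obs 9: x=9/2 → posterior Normal(55/183, 21/61)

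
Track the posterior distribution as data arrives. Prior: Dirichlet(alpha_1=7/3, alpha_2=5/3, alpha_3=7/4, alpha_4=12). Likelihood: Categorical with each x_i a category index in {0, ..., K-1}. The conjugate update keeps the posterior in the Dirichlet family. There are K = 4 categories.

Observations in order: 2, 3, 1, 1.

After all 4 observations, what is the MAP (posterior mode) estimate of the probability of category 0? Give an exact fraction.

16/213

obs 1: x=2 → posterior Dirichlet(7/3, 5/3, 11/4, 12)
obs 2: x=3 → posterior Dirichlet(7/3, 5/3, 11/4, 13)
obs 3: x=1 → posterior Dirichlet(7/3, 8/3, 11/4, 13)
obs 4: x=1 → posterior Dirichlet(7/3, 11/3, 11/4, 13)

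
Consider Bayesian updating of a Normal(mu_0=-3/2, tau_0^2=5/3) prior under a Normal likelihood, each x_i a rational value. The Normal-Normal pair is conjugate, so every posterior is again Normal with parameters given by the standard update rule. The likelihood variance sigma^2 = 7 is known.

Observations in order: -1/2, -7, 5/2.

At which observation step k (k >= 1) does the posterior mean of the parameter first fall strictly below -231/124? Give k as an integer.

obs 1: x=-1/2 → posterior Normal(-17/13, 35/26)
obs 2: x=-7 → posterior Normal(-69/31, 35/31)
obs 3: x=5/2 → posterior Normal(-113/72, 35/36)

k = 2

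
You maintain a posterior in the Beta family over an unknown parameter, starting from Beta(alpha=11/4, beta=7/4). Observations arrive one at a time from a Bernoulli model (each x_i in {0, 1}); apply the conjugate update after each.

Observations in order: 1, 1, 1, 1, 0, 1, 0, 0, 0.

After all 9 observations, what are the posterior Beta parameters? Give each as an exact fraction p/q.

alpha=31/4, beta=23/4

obs 1: x=1 → posterior Beta(15/4, 7/4)
obs 2: x=1 → posterior Beta(19/4, 7/4)
obs 3: x=1 → posterior Beta(23/4, 7/4)
obs 4: x=1 → posterior Beta(27/4, 7/4)
obs 5: x=0 → posterior Beta(27/4, 11/4)
obs 6: x=1 → posterior Beta(31/4, 11/4)
obs 7: x=0 → posterior Beta(31/4, 15/4)
obs 8: x=0 → posterior Beta(31/4, 19/4)
obs 9: x=0 → posterior Beta(31/4, 23/4)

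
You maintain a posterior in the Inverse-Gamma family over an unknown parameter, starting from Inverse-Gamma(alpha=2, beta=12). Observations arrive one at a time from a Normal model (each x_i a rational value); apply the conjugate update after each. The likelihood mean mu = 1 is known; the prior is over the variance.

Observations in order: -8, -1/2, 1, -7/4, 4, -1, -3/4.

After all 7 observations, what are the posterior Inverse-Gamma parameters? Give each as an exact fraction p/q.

alpha=11/2, beta=1047/16

obs 1: x=-8 → posterior Inverse-Gamma(5/2, 105/2)
obs 2: x=-1/2 → posterior Inverse-Gamma(3, 429/8)
obs 3: x=1 → posterior Inverse-Gamma(7/2, 429/8)
obs 4: x=-7/4 → posterior Inverse-Gamma(4, 1837/32)
obs 5: x=4 → posterior Inverse-Gamma(9/2, 1981/32)
obs 6: x=-1 → posterior Inverse-Gamma(5, 2045/32)
obs 7: x=-3/4 → posterior Inverse-Gamma(11/2, 1047/16)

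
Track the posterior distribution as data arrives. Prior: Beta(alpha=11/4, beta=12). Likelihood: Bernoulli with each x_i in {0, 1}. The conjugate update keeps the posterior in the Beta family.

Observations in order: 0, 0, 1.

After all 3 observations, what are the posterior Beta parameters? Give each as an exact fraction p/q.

alpha=15/4, beta=14

obs 1: x=0 → posterior Beta(11/4, 13)
obs 2: x=0 → posterior Beta(11/4, 14)
obs 3: x=1 → posterior Beta(15/4, 14)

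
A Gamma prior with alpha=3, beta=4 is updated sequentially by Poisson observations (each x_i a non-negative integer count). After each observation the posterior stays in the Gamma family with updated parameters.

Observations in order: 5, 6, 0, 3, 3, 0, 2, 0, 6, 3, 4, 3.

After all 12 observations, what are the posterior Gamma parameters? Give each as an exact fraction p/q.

alpha=38, beta=16

obs 1: x=5 → posterior Gamma(8, 5)
obs 2: x=6 → posterior Gamma(14, 6)
obs 3: x=0 → posterior Gamma(14, 7)
obs 4: x=3 → posterior Gamma(17, 8)
obs 5: x=3 → posterior Gamma(20, 9)
obs 6: x=0 → posterior Gamma(20, 10)
obs 7: x=2 → posterior Gamma(22, 11)
obs 8: x=0 → posterior Gamma(22, 12)
obs 9: x=6 → posterior Gamma(28, 13)
obs 10: x=3 → posterior Gamma(31, 14)
obs 11: x=4 → posterior Gamma(35, 15)
obs 12: x=3 → posterior Gamma(38, 16)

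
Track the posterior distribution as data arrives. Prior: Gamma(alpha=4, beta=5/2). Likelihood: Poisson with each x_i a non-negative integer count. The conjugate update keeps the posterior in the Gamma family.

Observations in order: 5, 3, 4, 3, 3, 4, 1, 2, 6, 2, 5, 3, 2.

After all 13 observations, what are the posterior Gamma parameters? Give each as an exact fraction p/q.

alpha=47, beta=31/2

obs 1: x=5 → posterior Gamma(9, 7/2)
obs 2: x=3 → posterior Gamma(12, 9/2)
obs 3: x=4 → posterior Gamma(16, 11/2)
obs 4: x=3 → posterior Gamma(19, 13/2)
obs 5: x=3 → posterior Gamma(22, 15/2)
obs 6: x=4 → posterior Gamma(26, 17/2)
obs 7: x=1 → posterior Gamma(27, 19/2)
obs 8: x=2 → posterior Gamma(29, 21/2)
obs 9: x=6 → posterior Gamma(35, 23/2)
obs 10: x=2 → posterior Gamma(37, 25/2)
obs 11: x=5 → posterior Gamma(42, 27/2)
obs 12: x=3 → posterior Gamma(45, 29/2)
obs 13: x=2 → posterior Gamma(47, 31/2)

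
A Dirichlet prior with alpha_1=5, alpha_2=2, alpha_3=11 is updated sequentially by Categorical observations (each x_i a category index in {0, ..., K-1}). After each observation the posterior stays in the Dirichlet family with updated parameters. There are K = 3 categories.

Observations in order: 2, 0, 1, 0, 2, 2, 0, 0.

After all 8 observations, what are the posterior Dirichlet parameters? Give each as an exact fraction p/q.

obs 1: x=2 → posterior Dirichlet(5, 2, 12)
obs 2: x=0 → posterior Dirichlet(6, 2, 12)
obs 3: x=1 → posterior Dirichlet(6, 3, 12)
obs 4: x=0 → posterior Dirichlet(7, 3, 12)
obs 5: x=2 → posterior Dirichlet(7, 3, 13)
obs 6: x=2 → posterior Dirichlet(7, 3, 14)
obs 7: x=0 → posterior Dirichlet(8, 3, 14)
obs 8: x=0 → posterior Dirichlet(9, 3, 14)

alpha_1=9, alpha_2=3, alpha_3=14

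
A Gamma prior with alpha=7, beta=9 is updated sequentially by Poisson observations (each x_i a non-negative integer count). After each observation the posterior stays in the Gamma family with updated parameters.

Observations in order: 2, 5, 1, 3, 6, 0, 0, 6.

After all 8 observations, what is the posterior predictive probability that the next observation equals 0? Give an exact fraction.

8193465725814765556554001028792218849/45517159607903340355793714778287898624

obs 1: x=2 → posterior Gamma(9, 10)
obs 2: x=5 → posterior Gamma(14, 11)
obs 3: x=1 → posterior Gamma(15, 12)
obs 4: x=3 → posterior Gamma(18, 13)
obs 5: x=6 → posterior Gamma(24, 14)
obs 6: x=0 → posterior Gamma(24, 15)
obs 7: x=0 → posterior Gamma(24, 16)
obs 8: x=6 → posterior Gamma(30, 17)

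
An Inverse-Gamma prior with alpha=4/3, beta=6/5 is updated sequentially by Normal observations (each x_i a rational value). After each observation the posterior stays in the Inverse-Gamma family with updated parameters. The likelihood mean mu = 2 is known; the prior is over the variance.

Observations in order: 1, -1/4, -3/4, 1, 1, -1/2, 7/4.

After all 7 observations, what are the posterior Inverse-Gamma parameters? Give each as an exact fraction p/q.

alpha=29/6, beta=1947/160

obs 1: x=1 → posterior Inverse-Gamma(11/6, 17/10)
obs 2: x=-1/4 → posterior Inverse-Gamma(7/3, 677/160)
obs 3: x=-3/4 → posterior Inverse-Gamma(17/6, 641/80)
obs 4: x=1 → posterior Inverse-Gamma(10/3, 681/80)
obs 5: x=1 → posterior Inverse-Gamma(23/6, 721/80)
obs 6: x=-1/2 → posterior Inverse-Gamma(13/3, 971/80)
obs 7: x=7/4 → posterior Inverse-Gamma(29/6, 1947/160)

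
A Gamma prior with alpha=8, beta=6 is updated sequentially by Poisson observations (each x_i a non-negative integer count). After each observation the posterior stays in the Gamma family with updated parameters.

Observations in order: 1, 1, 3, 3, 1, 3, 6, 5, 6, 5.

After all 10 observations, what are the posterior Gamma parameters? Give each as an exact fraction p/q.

alpha=42, beta=16

obs 1: x=1 → posterior Gamma(9, 7)
obs 2: x=1 → posterior Gamma(10, 8)
obs 3: x=3 → posterior Gamma(13, 9)
obs 4: x=3 → posterior Gamma(16, 10)
obs 5: x=1 → posterior Gamma(17, 11)
obs 6: x=3 → posterior Gamma(20, 12)
obs 7: x=6 → posterior Gamma(26, 13)
obs 8: x=5 → posterior Gamma(31, 14)
obs 9: x=6 → posterior Gamma(37, 15)
obs 10: x=5 → posterior Gamma(42, 16)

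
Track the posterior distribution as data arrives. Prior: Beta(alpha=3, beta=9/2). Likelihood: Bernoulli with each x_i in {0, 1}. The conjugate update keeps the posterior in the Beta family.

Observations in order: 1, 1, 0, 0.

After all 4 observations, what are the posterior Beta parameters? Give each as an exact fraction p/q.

obs 1: x=1 → posterior Beta(4, 9/2)
obs 2: x=1 → posterior Beta(5, 9/2)
obs 3: x=0 → posterior Beta(5, 11/2)
obs 4: x=0 → posterior Beta(5, 13/2)

alpha=5, beta=13/2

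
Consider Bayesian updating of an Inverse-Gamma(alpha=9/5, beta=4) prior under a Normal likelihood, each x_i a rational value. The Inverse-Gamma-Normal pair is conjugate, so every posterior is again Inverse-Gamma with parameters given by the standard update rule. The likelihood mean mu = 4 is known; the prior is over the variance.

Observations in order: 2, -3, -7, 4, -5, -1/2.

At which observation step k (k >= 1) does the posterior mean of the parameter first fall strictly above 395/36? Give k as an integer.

obs 1: x=2 → posterior Inverse-Gamma(23/10, 6)
obs 2: x=-3 → posterior Inverse-Gamma(14/5, 61/2)
obs 3: x=-7 → posterior Inverse-Gamma(33/10, 91)
obs 4: x=4 → posterior Inverse-Gamma(19/5, 91)
obs 5: x=-5 → posterior Inverse-Gamma(43/10, 263/2)
obs 6: x=-1/2 → posterior Inverse-Gamma(24/5, 1133/8)

k = 2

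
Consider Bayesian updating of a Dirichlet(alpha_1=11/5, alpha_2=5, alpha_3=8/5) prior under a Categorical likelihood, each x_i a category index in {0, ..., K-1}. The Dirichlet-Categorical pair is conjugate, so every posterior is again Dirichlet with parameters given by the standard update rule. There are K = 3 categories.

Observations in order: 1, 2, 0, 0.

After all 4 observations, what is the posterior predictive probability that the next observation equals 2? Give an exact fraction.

obs 1: x=1 → posterior Dirichlet(11/5, 6, 8/5)
obs 2: x=2 → posterior Dirichlet(11/5, 6, 13/5)
obs 3: x=0 → posterior Dirichlet(16/5, 6, 13/5)
obs 4: x=0 → posterior Dirichlet(21/5, 6, 13/5)

13/64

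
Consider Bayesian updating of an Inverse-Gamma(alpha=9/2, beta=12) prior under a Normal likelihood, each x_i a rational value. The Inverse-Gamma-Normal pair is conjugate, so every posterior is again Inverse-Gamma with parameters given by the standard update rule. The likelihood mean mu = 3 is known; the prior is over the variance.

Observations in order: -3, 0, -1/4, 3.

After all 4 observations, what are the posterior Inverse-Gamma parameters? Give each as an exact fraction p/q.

alpha=13/2, beta=1273/32

obs 1: x=-3 → posterior Inverse-Gamma(5, 30)
obs 2: x=0 → posterior Inverse-Gamma(11/2, 69/2)
obs 3: x=-1/4 → posterior Inverse-Gamma(6, 1273/32)
obs 4: x=3 → posterior Inverse-Gamma(13/2, 1273/32)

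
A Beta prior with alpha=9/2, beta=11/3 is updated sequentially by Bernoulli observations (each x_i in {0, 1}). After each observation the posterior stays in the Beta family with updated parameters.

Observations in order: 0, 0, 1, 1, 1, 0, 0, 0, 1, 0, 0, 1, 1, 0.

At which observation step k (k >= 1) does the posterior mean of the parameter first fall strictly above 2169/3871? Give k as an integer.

k = 5

obs 1: x=0 → posterior Beta(9/2, 14/3)
obs 2: x=0 → posterior Beta(9/2, 17/3)
obs 3: x=1 → posterior Beta(11/2, 17/3)
obs 4: x=1 → posterior Beta(13/2, 17/3)
obs 5: x=1 → posterior Beta(15/2, 17/3)
obs 6: x=0 → posterior Beta(15/2, 20/3)
obs 7: x=0 → posterior Beta(15/2, 23/3)
obs 8: x=0 → posterior Beta(15/2, 26/3)
obs 9: x=1 → posterior Beta(17/2, 26/3)
obs 10: x=0 → posterior Beta(17/2, 29/3)
obs 11: x=0 → posterior Beta(17/2, 32/3)
obs 12: x=1 → posterior Beta(19/2, 32/3)
obs 13: x=1 → posterior Beta(21/2, 32/3)
obs 14: x=0 → posterior Beta(21/2, 35/3)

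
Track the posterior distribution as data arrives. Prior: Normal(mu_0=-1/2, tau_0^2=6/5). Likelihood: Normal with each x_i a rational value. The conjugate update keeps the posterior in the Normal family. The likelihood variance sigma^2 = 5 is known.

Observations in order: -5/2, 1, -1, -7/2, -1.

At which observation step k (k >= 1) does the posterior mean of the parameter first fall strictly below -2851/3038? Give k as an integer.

obs 1: x=-5/2 → posterior Normal(-55/62, 30/31)
obs 2: x=1 → posterior Normal(-43/74, 30/37)
obs 3: x=-1 → posterior Normal(-55/86, 30/43)
obs 4: x=-7/2 → posterior Normal(-97/98, 30/49)
obs 5: x=-1 → posterior Normal(-109/110, 6/11)

k = 4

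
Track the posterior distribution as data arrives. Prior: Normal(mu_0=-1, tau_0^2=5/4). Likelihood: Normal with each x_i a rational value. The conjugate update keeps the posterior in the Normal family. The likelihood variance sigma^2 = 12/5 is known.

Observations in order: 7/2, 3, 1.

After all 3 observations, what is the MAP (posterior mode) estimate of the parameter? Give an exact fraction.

93/82

obs 1: x=7/2 → posterior Normal(79/146, 60/73)
obs 2: x=3 → posterior Normal(229/196, 30/49)
obs 3: x=1 → posterior Normal(93/82, 20/41)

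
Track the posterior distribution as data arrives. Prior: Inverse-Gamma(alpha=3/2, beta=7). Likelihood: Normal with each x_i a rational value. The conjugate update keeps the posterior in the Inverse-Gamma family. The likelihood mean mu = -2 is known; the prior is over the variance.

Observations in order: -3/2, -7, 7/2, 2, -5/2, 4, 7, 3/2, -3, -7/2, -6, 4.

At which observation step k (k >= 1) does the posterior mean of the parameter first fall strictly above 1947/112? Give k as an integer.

k = 6

obs 1: x=-3/2 → posterior Inverse-Gamma(2, 57/8)
obs 2: x=-7 → posterior Inverse-Gamma(5/2, 157/8)
obs 3: x=7/2 → posterior Inverse-Gamma(3, 139/4)
obs 4: x=2 → posterior Inverse-Gamma(7/2, 171/4)
obs 5: x=-5/2 → posterior Inverse-Gamma(4, 343/8)
obs 6: x=4 → posterior Inverse-Gamma(9/2, 487/8)
obs 7: x=7 → posterior Inverse-Gamma(5, 811/8)
obs 8: x=3/2 → posterior Inverse-Gamma(11/2, 215/2)
obs 9: x=-3 → posterior Inverse-Gamma(6, 108)
obs 10: x=-7/2 → posterior Inverse-Gamma(13/2, 873/8)
obs 11: x=-6 → posterior Inverse-Gamma(7, 937/8)
obs 12: x=4 → posterior Inverse-Gamma(15/2, 1081/8)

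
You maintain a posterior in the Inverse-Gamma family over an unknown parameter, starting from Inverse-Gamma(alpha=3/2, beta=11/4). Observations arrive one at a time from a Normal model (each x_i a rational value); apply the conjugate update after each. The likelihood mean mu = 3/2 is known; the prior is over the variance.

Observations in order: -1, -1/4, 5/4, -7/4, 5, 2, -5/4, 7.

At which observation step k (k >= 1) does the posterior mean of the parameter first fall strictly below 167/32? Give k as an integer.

obs 1: x=-1 → posterior Inverse-Gamma(2, 47/8)
obs 2: x=-1/4 → posterior Inverse-Gamma(5/2, 237/32)
obs 3: x=5/4 → posterior Inverse-Gamma(3, 119/16)
obs 4: x=-7/4 → posterior Inverse-Gamma(7/2, 407/32)
obs 5: x=5 → posterior Inverse-Gamma(4, 603/32)
obs 6: x=2 → posterior Inverse-Gamma(9/2, 607/32)
obs 7: x=-5/4 → posterior Inverse-Gamma(5, 91/4)
obs 8: x=7 → posterior Inverse-Gamma(11/2, 303/8)

k = 2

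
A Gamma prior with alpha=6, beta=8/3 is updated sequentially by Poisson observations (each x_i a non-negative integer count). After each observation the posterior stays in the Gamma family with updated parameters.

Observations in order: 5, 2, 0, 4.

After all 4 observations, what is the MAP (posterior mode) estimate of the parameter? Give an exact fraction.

12/5

obs 1: x=5 → posterior Gamma(11, 11/3)
obs 2: x=2 → posterior Gamma(13, 14/3)
obs 3: x=0 → posterior Gamma(13, 17/3)
obs 4: x=4 → posterior Gamma(17, 20/3)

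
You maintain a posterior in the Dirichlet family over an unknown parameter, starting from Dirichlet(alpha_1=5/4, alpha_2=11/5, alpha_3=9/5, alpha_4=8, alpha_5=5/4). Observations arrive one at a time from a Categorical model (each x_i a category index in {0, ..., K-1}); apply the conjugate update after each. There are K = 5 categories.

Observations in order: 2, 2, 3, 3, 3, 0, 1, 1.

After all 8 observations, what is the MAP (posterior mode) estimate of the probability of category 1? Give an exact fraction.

obs 1: x=2 → posterior Dirichlet(5/4, 11/5, 14/5, 8, 5/4)
obs 2: x=2 → posterior Dirichlet(5/4, 11/5, 19/5, 8, 5/4)
obs 3: x=3 → posterior Dirichlet(5/4, 11/5, 19/5, 9, 5/4)
obs 4: x=3 → posterior Dirichlet(5/4, 11/5, 19/5, 10, 5/4)
obs 5: x=3 → posterior Dirichlet(5/4, 11/5, 19/5, 11, 5/4)
obs 6: x=0 → posterior Dirichlet(9/4, 11/5, 19/5, 11, 5/4)
obs 7: x=1 → posterior Dirichlet(9/4, 16/5, 19/5, 11, 5/4)
obs 8: x=1 → posterior Dirichlet(9/4, 21/5, 19/5, 11, 5/4)

32/175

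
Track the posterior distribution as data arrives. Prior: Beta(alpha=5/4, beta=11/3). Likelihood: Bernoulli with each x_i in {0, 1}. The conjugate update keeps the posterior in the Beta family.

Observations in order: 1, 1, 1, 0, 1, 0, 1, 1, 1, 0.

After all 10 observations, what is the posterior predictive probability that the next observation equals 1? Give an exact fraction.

obs 1: x=1 → posterior Beta(9/4, 11/3)
obs 2: x=1 → posterior Beta(13/4, 11/3)
obs 3: x=1 → posterior Beta(17/4, 11/3)
obs 4: x=0 → posterior Beta(17/4, 14/3)
obs 5: x=1 → posterior Beta(21/4, 14/3)
obs 6: x=0 → posterior Beta(21/4, 17/3)
obs 7: x=1 → posterior Beta(25/4, 17/3)
obs 8: x=1 → posterior Beta(29/4, 17/3)
obs 9: x=1 → posterior Beta(33/4, 17/3)
obs 10: x=0 → posterior Beta(33/4, 20/3)

99/179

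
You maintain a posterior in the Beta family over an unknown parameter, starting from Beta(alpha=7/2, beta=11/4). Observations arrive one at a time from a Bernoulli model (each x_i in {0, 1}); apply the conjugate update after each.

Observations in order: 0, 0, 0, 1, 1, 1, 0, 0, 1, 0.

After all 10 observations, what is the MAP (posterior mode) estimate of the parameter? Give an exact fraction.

26/57

obs 1: x=0 → posterior Beta(7/2, 15/4)
obs 2: x=0 → posterior Beta(7/2, 19/4)
obs 3: x=0 → posterior Beta(7/2, 23/4)
obs 4: x=1 → posterior Beta(9/2, 23/4)
obs 5: x=1 → posterior Beta(11/2, 23/4)
obs 6: x=1 → posterior Beta(13/2, 23/4)
obs 7: x=0 → posterior Beta(13/2, 27/4)
obs 8: x=0 → posterior Beta(13/2, 31/4)
obs 9: x=1 → posterior Beta(15/2, 31/4)
obs 10: x=0 → posterior Beta(15/2, 35/4)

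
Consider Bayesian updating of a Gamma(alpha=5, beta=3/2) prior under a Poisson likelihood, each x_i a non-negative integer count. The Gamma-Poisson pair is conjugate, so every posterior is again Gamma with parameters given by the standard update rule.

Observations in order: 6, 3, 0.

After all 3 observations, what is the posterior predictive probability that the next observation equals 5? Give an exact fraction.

obs 1: x=6 → posterior Gamma(11, 5/2)
obs 2: x=3 → posterior Gamma(14, 7/2)
obs 3: x=0 → posterior Gamma(14, 9/2)

6272267448131387136/61159090448414546291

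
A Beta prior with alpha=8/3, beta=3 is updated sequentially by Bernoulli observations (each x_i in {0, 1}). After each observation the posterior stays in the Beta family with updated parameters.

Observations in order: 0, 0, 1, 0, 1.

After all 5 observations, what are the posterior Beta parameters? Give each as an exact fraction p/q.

obs 1: x=0 → posterior Beta(8/3, 4)
obs 2: x=0 → posterior Beta(8/3, 5)
obs 3: x=1 → posterior Beta(11/3, 5)
obs 4: x=0 → posterior Beta(11/3, 6)
obs 5: x=1 → posterior Beta(14/3, 6)

alpha=14/3, beta=6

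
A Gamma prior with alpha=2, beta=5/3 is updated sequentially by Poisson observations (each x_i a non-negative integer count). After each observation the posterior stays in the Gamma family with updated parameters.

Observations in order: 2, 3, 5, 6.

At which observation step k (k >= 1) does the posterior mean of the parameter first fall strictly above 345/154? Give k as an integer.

k = 3

obs 1: x=2 → posterior Gamma(4, 8/3)
obs 2: x=3 → posterior Gamma(7, 11/3)
obs 3: x=5 → posterior Gamma(12, 14/3)
obs 4: x=6 → posterior Gamma(18, 17/3)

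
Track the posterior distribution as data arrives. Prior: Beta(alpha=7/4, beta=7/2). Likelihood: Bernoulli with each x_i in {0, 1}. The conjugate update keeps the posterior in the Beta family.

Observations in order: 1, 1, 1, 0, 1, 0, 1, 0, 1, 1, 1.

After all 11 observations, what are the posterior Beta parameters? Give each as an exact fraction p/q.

obs 1: x=1 → posterior Beta(11/4, 7/2)
obs 2: x=1 → posterior Beta(15/4, 7/2)
obs 3: x=1 → posterior Beta(19/4, 7/2)
obs 4: x=0 → posterior Beta(19/4, 9/2)
obs 5: x=1 → posterior Beta(23/4, 9/2)
obs 6: x=0 → posterior Beta(23/4, 11/2)
obs 7: x=1 → posterior Beta(27/4, 11/2)
obs 8: x=0 → posterior Beta(27/4, 13/2)
obs 9: x=1 → posterior Beta(31/4, 13/2)
obs 10: x=1 → posterior Beta(35/4, 13/2)
obs 11: x=1 → posterior Beta(39/4, 13/2)

alpha=39/4, beta=13/2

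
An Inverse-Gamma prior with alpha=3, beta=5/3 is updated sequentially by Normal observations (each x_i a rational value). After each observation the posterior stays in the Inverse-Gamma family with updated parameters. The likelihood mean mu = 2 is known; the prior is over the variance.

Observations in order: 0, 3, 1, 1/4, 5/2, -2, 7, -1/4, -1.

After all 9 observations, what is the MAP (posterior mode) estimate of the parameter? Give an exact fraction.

1625/408

obs 1: x=0 → posterior Inverse-Gamma(7/2, 11/3)
obs 2: x=3 → posterior Inverse-Gamma(4, 25/6)
obs 3: x=1 → posterior Inverse-Gamma(9/2, 14/3)
obs 4: x=1/4 → posterior Inverse-Gamma(5, 595/96)
obs 5: x=5/2 → posterior Inverse-Gamma(11/2, 607/96)
obs 6: x=-2 → posterior Inverse-Gamma(6, 1375/96)
obs 7: x=7 → posterior Inverse-Gamma(13/2, 2575/96)
obs 8: x=-1/4 → posterior Inverse-Gamma(7, 1409/48)
obs 9: x=-1 → posterior Inverse-Gamma(15/2, 1625/48)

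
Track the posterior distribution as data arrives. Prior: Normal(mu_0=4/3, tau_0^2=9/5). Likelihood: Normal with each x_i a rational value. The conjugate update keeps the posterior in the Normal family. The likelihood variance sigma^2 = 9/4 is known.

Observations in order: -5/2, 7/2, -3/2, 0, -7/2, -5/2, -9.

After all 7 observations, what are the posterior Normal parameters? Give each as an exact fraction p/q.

obs 1: x=-5/2 → posterior Normal(-10/27, 1)
obs 2: x=7/2 → posterior Normal(32/39, 9/13)
obs 3: x=-3/2 → posterior Normal(14/51, 9/17)
obs 4: x=0 → posterior Normal(2/9, 3/7)
obs 5: x=-7/2 → posterior Normal(-28/75, 9/25)
obs 6: x=-5/2 → posterior Normal(-2/3, 9/29)
obs 7: x=-9 → posterior Normal(-166/99, 3/11)

mu_0=-166/99, tau_0^2=3/11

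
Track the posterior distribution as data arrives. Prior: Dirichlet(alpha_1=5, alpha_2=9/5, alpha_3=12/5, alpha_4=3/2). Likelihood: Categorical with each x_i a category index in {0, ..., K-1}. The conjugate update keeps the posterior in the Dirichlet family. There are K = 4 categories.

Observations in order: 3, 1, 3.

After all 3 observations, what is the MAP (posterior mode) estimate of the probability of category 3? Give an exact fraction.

25/97

obs 1: x=3 → posterior Dirichlet(5, 9/5, 12/5, 5/2)
obs 2: x=1 → posterior Dirichlet(5, 14/5, 12/5, 5/2)
obs 3: x=3 → posterior Dirichlet(5, 14/5, 12/5, 7/2)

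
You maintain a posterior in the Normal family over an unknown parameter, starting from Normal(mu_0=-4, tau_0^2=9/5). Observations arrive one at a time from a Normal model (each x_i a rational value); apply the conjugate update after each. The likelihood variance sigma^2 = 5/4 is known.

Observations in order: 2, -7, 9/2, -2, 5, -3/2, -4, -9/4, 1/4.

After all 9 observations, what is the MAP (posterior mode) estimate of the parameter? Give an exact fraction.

obs 1: x=2 → posterior Normal(-28/61, 45/61)
obs 2: x=-7 → posterior Normal(-280/97, 45/97)
obs 3: x=9/2 → posterior Normal(-118/133, 45/133)
obs 4: x=-2 → posterior Normal(-190/169, 45/169)
obs 5: x=5 → posterior Normal(-2/41, 9/41)
obs 6: x=-3/2 → posterior Normal(-64/241, 45/241)
obs 7: x=-4 → posterior Normal(-208/277, 45/277)
obs 8: x=-9/4 → posterior Normal(-289/313, 45/313)
obs 9: x=1/4 → posterior Normal(-280/349, 45/349)

-280/349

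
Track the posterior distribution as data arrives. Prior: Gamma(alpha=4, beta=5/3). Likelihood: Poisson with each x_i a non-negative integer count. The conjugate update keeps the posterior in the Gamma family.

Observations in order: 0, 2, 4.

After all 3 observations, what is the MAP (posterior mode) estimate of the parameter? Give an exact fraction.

obs 1: x=0 → posterior Gamma(4, 8/3)
obs 2: x=2 → posterior Gamma(6, 11/3)
obs 3: x=4 → posterior Gamma(10, 14/3)

27/14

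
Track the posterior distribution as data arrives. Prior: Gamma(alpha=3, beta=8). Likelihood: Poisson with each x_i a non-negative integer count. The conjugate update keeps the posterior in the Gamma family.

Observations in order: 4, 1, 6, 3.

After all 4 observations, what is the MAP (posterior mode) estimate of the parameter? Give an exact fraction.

obs 1: x=4 → posterior Gamma(7, 9)
obs 2: x=1 → posterior Gamma(8, 10)
obs 3: x=6 → posterior Gamma(14, 11)
obs 4: x=3 → posterior Gamma(17, 12)

4/3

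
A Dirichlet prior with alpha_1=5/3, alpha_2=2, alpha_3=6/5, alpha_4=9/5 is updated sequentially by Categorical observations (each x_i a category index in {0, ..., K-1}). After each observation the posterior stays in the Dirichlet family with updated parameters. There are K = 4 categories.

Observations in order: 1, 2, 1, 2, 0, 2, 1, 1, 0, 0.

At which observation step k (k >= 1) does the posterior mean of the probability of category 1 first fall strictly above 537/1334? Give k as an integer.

k = 3

obs 1: x=1 → posterior Dirichlet(5/3, 3, 6/5, 9/5)
obs 2: x=2 → posterior Dirichlet(5/3, 3, 11/5, 9/5)
obs 3: x=1 → posterior Dirichlet(5/3, 4, 11/5, 9/5)
obs 4: x=2 → posterior Dirichlet(5/3, 4, 16/5, 9/5)
obs 5: x=0 → posterior Dirichlet(8/3, 4, 16/5, 9/5)
obs 6: x=2 → posterior Dirichlet(8/3, 4, 21/5, 9/5)
obs 7: x=1 → posterior Dirichlet(8/3, 5, 21/5, 9/5)
obs 8: x=1 → posterior Dirichlet(8/3, 6, 21/5, 9/5)
obs 9: x=0 → posterior Dirichlet(11/3, 6, 21/5, 9/5)
obs 10: x=0 → posterior Dirichlet(14/3, 6, 21/5, 9/5)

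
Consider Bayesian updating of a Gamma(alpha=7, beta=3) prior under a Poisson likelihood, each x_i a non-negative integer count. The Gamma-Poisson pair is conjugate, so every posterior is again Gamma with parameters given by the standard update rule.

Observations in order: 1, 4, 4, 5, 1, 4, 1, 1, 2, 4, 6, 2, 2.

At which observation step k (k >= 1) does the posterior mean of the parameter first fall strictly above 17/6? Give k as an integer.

k = 4

obs 1: x=1 → posterior Gamma(8, 4)
obs 2: x=4 → posterior Gamma(12, 5)
obs 3: x=4 → posterior Gamma(16, 6)
obs 4: x=5 → posterior Gamma(21, 7)
obs 5: x=1 → posterior Gamma(22, 8)
obs 6: x=4 → posterior Gamma(26, 9)
obs 7: x=1 → posterior Gamma(27, 10)
obs 8: x=1 → posterior Gamma(28, 11)
obs 9: x=2 → posterior Gamma(30, 12)
obs 10: x=4 → posterior Gamma(34, 13)
obs 11: x=6 → posterior Gamma(40, 14)
obs 12: x=2 → posterior Gamma(42, 15)
obs 13: x=2 → posterior Gamma(44, 16)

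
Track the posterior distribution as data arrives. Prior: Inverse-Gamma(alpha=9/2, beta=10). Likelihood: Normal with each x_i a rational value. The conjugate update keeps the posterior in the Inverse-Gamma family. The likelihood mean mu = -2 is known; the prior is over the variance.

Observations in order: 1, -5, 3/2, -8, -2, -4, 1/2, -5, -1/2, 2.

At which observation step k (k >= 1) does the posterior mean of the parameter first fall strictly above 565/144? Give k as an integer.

obs 1: x=1 → posterior Inverse-Gamma(5, 29/2)
obs 2: x=-5 → posterior Inverse-Gamma(11/2, 19)
obs 3: x=3/2 → posterior Inverse-Gamma(6, 201/8)
obs 4: x=-8 → posterior Inverse-Gamma(13/2, 345/8)
obs 5: x=-2 → posterior Inverse-Gamma(7, 345/8)
obs 6: x=-4 → posterior Inverse-Gamma(15/2, 361/8)
obs 7: x=1/2 → posterior Inverse-Gamma(8, 193/4)
obs 8: x=-5 → posterior Inverse-Gamma(17/2, 211/4)
obs 9: x=-1/2 → posterior Inverse-Gamma(9, 431/8)
obs 10: x=2 → posterior Inverse-Gamma(19/2, 495/8)

k = 2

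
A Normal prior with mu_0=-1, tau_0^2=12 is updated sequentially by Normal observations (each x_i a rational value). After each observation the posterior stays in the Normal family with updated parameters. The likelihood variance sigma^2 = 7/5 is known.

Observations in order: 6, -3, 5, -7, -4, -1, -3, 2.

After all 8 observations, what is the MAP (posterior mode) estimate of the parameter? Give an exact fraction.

obs 1: x=6 → posterior Normal(353/67, 84/67)
obs 2: x=-3 → posterior Normal(173/127, 84/127)
obs 3: x=5 → posterior Normal(43/17, 84/187)
obs 4: x=-7 → posterior Normal(53/247, 84/247)
obs 5: x=-4 → posterior Normal(-187/307, 84/307)
obs 6: x=-1 → posterior Normal(-247/367, 84/367)
obs 7: x=-3 → posterior Normal(-1, 12/61)
obs 8: x=2 → posterior Normal(-307/487, 84/487)

-307/487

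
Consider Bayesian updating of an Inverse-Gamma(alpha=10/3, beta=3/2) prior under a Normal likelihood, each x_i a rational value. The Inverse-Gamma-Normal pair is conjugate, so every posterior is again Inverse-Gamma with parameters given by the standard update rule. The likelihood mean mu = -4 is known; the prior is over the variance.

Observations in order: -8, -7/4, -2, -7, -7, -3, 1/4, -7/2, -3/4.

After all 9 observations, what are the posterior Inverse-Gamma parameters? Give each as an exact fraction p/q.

obs 1: x=-8 → posterior Inverse-Gamma(23/6, 19/2)
obs 2: x=-7/4 → posterior Inverse-Gamma(13/3, 385/32)
obs 3: x=-2 → posterior Inverse-Gamma(29/6, 449/32)
obs 4: x=-7 → posterior Inverse-Gamma(16/3, 593/32)
obs 5: x=-7 → posterior Inverse-Gamma(35/6, 737/32)
obs 6: x=-3 → posterior Inverse-Gamma(19/3, 753/32)
obs 7: x=1/4 → posterior Inverse-Gamma(41/6, 521/16)
obs 8: x=-7/2 → posterior Inverse-Gamma(22/3, 523/16)
obs 9: x=-3/4 → posterior Inverse-Gamma(47/6, 1215/32)

alpha=47/6, beta=1215/32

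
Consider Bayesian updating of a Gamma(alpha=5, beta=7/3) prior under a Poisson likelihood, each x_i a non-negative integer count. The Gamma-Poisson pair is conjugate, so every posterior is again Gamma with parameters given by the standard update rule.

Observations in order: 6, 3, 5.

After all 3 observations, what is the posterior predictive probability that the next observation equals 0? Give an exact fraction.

obs 1: x=6 → posterior Gamma(11, 10/3)
obs 2: x=3 → posterior Gamma(14, 13/3)
obs 3: x=5 → posterior Gamma(19, 16/3)

75557863725914323419136/1978419655660313589123979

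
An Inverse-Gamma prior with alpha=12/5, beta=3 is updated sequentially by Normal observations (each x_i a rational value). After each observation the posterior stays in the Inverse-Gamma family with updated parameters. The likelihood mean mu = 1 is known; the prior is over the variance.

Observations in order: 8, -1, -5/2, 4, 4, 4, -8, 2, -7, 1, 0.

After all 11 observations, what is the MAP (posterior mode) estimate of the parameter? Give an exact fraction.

4905/356

obs 1: x=8 → posterior Inverse-Gamma(29/10, 55/2)
obs 2: x=-1 → posterior Inverse-Gamma(17/5, 59/2)
obs 3: x=-5/2 → posterior Inverse-Gamma(39/10, 285/8)
obs 4: x=4 → posterior Inverse-Gamma(22/5, 321/8)
obs 5: x=4 → posterior Inverse-Gamma(49/10, 357/8)
obs 6: x=4 → posterior Inverse-Gamma(27/5, 393/8)
obs 7: x=-8 → posterior Inverse-Gamma(59/10, 717/8)
obs 8: x=2 → posterior Inverse-Gamma(32/5, 721/8)
obs 9: x=-7 → posterior Inverse-Gamma(69/10, 977/8)
obs 10: x=1 → posterior Inverse-Gamma(37/5, 977/8)
obs 11: x=0 → posterior Inverse-Gamma(79/10, 981/8)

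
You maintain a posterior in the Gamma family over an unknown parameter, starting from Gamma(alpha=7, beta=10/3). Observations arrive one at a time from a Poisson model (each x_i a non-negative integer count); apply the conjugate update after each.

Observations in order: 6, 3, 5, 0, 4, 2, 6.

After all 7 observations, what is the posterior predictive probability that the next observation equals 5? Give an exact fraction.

102206173448311069278984677677995545763012172889638319733/924165871073216167425235681807004429437407177627442085888

obs 1: x=6 → posterior Gamma(13, 13/3)
obs 2: x=3 → posterior Gamma(16, 16/3)
obs 3: x=5 → posterior Gamma(21, 19/3)
obs 4: x=0 → posterior Gamma(21, 22/3)
obs 5: x=4 → posterior Gamma(25, 25/3)
obs 6: x=2 → posterior Gamma(27, 28/3)
obs 7: x=6 → posterior Gamma(33, 31/3)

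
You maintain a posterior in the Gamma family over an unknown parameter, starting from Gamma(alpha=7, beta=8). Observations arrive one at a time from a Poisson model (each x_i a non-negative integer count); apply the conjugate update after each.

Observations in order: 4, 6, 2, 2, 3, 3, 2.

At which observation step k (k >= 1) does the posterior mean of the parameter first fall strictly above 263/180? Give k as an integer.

k = 2

obs 1: x=4 → posterior Gamma(11, 9)
obs 2: x=6 → posterior Gamma(17, 10)
obs 3: x=2 → posterior Gamma(19, 11)
obs 4: x=2 → posterior Gamma(21, 12)
obs 5: x=3 → posterior Gamma(24, 13)
obs 6: x=3 → posterior Gamma(27, 14)
obs 7: x=2 → posterior Gamma(29, 15)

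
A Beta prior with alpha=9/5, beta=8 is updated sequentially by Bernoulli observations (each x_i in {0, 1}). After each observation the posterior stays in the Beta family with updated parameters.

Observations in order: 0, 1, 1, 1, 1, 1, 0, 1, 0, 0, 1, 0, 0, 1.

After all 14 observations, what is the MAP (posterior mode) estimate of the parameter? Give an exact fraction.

obs 1: x=0 → posterior Beta(9/5, 9)
obs 2: x=1 → posterior Beta(14/5, 9)
obs 3: x=1 → posterior Beta(19/5, 9)
obs 4: x=1 → posterior Beta(24/5, 9)
obs 5: x=1 → posterior Beta(29/5, 9)
obs 6: x=1 → posterior Beta(34/5, 9)
obs 7: x=0 → posterior Beta(34/5, 10)
obs 8: x=1 → posterior Beta(39/5, 10)
obs 9: x=0 → posterior Beta(39/5, 11)
obs 10: x=0 → posterior Beta(39/5, 12)
obs 11: x=1 → posterior Beta(44/5, 12)
obs 12: x=0 → posterior Beta(44/5, 13)
obs 13: x=0 → posterior Beta(44/5, 14)
obs 14: x=1 → posterior Beta(49/5, 14)

44/109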